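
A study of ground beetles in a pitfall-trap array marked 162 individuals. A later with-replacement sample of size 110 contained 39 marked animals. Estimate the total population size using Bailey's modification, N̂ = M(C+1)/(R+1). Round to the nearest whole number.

N̂ = 162·(110+1)/(39+1) = 162·111/40 = 17982/40 ≈ 449.6 → 450

N ≈ 450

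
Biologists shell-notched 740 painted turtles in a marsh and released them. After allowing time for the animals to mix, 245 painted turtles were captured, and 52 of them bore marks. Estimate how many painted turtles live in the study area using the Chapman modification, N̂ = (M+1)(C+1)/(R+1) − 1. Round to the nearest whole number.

N̂ = (740+1)(245+1)/(52+1) − 1 = 741·246/53 − 1
= 182286/53 − 1 ≈ 3439.4 − 1 ≈ 3438.4 → 3438

N ≈ 3438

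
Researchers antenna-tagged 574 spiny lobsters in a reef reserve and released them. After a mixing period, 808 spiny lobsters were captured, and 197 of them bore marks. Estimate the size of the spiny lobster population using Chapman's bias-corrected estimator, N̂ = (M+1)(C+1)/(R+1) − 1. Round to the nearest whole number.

N ≈ 2348

N̂ = (574+1)(808+1)/(197+1) − 1 = 575·809/198 − 1
= 465175/198 − 1 ≈ 2349.4 − 1 ≈ 2348.4 → 2348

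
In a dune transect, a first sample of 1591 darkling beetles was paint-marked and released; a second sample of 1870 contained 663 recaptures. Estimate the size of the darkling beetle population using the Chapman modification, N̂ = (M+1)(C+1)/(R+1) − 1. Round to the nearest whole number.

N̂ = (1591+1)(1870+1)/(663+1) − 1 = 1592·1871/664 − 1
= 2978632/664 − 1 ≈ 4485.9 − 1 ≈ 4484.9 → 4485

N ≈ 4485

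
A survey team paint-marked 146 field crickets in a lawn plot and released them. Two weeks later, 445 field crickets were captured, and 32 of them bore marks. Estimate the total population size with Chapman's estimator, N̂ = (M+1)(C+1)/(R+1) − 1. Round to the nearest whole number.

N ≈ 1986

N̂ = (146+1)(445+1)/(32+1) − 1 = 147·446/33 − 1
= 65562/33 − 1 ≈ 1986.7 − 1 ≈ 1985.7 → 1986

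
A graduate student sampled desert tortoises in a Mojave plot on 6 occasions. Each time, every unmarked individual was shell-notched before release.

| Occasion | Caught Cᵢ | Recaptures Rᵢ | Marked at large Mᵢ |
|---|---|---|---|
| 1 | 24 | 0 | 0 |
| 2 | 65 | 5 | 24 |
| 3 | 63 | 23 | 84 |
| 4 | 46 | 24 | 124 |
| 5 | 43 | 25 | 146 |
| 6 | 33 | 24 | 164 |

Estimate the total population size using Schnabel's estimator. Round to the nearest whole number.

N ≈ 240

Σ MᵢCᵢ = 0·24 + 24·65 + 84·63 + 124·46 + 146·43 + 164·33 = 0 + 1560 + 5292 + 5704 + 6278 + 5412 = 24246
Σ Rᵢ = 0 + 5 + 23 + 24 + 25 + 24 = 101
N̂ = 24246 / 101 ≈ 240.1 → 240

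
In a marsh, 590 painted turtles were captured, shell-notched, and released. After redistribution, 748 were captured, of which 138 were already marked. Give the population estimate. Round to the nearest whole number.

Lincoln-Petersen assumes M/N = R/C, so N = M·C / R.
N = (590 × 748) / 138 = 441320 / 138 ≈ 3198.0 → 3198

N ≈ 3198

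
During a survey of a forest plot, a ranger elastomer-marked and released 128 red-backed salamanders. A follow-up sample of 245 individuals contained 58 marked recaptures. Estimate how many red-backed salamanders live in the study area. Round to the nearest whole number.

Lincoln-Petersen assumes M/N = R/C, so N = M·C / R.
N = (128 × 245) / 58 = 31360 / 58 ≈ 540.7 → 541

N ≈ 541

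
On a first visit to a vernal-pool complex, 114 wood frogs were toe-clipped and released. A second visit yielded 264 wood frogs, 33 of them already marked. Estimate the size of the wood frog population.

The marked fraction in the recapture sample should equal the marked fraction in the population: 33/264 = 114/N.
N = (114 × 264) / 33 = 30096 / 33 = 912

N = 912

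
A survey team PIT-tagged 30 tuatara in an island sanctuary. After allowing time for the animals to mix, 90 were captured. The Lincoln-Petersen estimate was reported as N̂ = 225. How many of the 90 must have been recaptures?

From N = M·C/R: R = M·C / N = 30·90 / 225 = 2700 / 225 = 12.

R = 12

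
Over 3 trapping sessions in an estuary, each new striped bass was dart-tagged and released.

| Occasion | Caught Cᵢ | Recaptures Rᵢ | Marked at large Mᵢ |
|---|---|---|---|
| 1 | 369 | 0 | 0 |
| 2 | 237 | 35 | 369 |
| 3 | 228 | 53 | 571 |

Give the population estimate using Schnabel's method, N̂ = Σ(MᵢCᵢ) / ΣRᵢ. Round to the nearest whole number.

Σ MᵢCᵢ = 0·369 + 369·237 + 571·228 = 0 + 87453 + 130188 = 217641
Σ Rᵢ = 0 + 35 + 53 = 88
N̂ = 217641 / 88 ≈ 2473.2 → 2473

N ≈ 2473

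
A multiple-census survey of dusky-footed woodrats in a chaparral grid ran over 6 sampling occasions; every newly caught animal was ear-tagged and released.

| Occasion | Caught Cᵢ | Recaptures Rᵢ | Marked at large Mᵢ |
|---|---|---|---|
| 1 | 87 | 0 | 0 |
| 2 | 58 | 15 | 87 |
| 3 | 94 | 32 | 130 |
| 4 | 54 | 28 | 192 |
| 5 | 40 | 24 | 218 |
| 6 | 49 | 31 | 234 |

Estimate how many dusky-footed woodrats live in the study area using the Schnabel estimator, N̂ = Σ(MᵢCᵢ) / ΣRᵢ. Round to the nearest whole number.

Σ MᵢCᵢ = 0·87 + 87·58 + 130·94 + 192·54 + 218·40 + 234·49 = 0 + 5046 + 12220 + 10368 + 8720 + 11466 = 47820
Σ Rᵢ = 0 + 15 + 32 + 28 + 24 + 31 = 130
N̂ = 47820 / 130 ≈ 367.8 → 368

N ≈ 368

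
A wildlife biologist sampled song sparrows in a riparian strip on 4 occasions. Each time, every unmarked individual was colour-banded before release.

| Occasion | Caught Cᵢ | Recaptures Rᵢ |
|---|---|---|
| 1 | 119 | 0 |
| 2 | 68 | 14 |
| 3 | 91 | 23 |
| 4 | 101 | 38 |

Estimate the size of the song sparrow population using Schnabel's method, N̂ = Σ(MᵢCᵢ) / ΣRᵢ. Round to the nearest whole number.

Marked at large before each occasion: Mᵢ = Σⱼ<ᵢ (Cⱼ − Rⱼ) → M1=0, M2=119, M3=173, M4=241
Σ MᵢCᵢ = 0·119 + 119·68 + 173·91 + 241·101 = 0 + 8092 + 15743 + 24341 = 48176
Σ Rᵢ = 0 + 14 + 23 + 38 = 75
N̂ = 48176 / 75 ≈ 642.3 → 642

N ≈ 642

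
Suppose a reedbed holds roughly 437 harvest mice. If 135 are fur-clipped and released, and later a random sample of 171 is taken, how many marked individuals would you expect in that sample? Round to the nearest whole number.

Expected recaptures E[R] = M·C / N.
E[R] = 135 × 171 / 437 = 23085 / 437 ≈ 52.8 → 53

expected recaptures ≈ 53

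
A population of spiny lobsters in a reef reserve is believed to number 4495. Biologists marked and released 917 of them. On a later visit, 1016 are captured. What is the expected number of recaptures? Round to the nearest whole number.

expected recaptures ≈ 207

The marked fraction of the population is 917/4495, so in a sample of 1016 expect C·(M/N) marked.
E[R] = 917 × 1016 / 4495 = 931672 / 4495 ≈ 207.3 → 207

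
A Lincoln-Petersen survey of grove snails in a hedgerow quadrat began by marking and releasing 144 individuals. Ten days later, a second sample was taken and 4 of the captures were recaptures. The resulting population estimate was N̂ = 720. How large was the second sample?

C = 20

From N = M·C/R: C = N·R / M = 720·4 / 144 = 2880 / 144 = 20.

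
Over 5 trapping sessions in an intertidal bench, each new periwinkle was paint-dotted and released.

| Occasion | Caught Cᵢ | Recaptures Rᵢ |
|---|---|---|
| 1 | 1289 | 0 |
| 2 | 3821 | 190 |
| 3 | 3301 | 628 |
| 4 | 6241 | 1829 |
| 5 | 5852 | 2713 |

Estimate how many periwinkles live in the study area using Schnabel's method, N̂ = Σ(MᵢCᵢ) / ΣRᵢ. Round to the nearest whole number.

N ≈ 25,897

Marked at large before each occasion: Mᵢ = Σⱼ<ᵢ (Cⱼ − Rⱼ) → M1=0, M2=1289, M3=4920, M4=7593, M5=12005
Σ MᵢCᵢ = 0·1289 + 1289·3821 + 4920·3301 + 7593·6241 + 12005·5852 = 0 + 4925269 + 16240920 + 47387913 + 70253260 = 138807362
Σ Rᵢ = 0 + 190 + 628 + 1829 + 2713 = 5360
N̂ = 138807362 / 5360 ≈ 25896.9 → 25897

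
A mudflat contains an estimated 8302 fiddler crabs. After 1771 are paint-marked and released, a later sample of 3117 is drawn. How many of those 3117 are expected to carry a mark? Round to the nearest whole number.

expected recaptures ≈ 665

The marked fraction of the population is 1771/8302, so in a sample of 3117 expect C·(M/N) marked.
E[R] = 1771 × 3117 / 8302 = 5520207 / 8302 ≈ 664.9 → 665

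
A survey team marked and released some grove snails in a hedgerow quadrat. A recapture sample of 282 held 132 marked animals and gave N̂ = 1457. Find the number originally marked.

From N = M·C/R: M = N·R / C = 1457·132 / 282 = 192324 / 282 = 682.

M = 682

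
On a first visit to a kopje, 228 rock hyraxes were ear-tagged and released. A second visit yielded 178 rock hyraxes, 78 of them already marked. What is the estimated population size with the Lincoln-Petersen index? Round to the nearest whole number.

N = (228 × 178) / 78 = 40584 / 78 ≈ 520.3 → 520

N ≈ 520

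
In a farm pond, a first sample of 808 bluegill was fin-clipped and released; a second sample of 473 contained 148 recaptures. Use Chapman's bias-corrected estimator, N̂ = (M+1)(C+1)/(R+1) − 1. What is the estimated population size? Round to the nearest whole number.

N̂ = (808+1)(473+1)/(148+1) − 1 = 809·474/149 − 1
= 383466/149 − 1 ≈ 2573.6 − 1 ≈ 2572.6 → 2573

N ≈ 2573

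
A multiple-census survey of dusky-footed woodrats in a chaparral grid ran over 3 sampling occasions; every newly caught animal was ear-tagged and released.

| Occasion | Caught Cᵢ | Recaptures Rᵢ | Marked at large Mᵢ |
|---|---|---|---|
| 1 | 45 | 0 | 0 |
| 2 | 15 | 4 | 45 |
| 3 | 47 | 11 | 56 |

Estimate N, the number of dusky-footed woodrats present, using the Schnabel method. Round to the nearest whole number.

Σ MᵢCᵢ = 0·45 + 45·15 + 56·47 = 0 + 675 + 2632 = 3307
Σ Rᵢ = 0 + 4 + 11 = 15
N̂ = 3307 / 15 ≈ 220.47 → 220

N ≈ 220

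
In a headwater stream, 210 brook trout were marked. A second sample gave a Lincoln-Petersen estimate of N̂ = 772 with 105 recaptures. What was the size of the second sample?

From N = M·C/R: C = N·R / M = 772·105 / 210 = 81060 / 210 = 386.

C = 386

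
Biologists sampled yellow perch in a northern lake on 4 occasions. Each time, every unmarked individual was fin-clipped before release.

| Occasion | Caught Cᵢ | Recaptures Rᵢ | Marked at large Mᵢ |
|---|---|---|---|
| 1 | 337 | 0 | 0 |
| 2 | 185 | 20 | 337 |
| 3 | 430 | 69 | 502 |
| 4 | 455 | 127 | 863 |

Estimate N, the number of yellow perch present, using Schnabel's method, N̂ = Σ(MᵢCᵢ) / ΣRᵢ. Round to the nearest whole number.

N ≈ 3106

Σ MᵢCᵢ = 0·337 + 337·185 + 502·430 + 863·455 = 0 + 62345 + 215860 + 392665 = 670870
Σ Rᵢ = 0 + 20 + 69 + 127 = 216
N̂ = 670870 / 216 ≈ 3105.9 → 3106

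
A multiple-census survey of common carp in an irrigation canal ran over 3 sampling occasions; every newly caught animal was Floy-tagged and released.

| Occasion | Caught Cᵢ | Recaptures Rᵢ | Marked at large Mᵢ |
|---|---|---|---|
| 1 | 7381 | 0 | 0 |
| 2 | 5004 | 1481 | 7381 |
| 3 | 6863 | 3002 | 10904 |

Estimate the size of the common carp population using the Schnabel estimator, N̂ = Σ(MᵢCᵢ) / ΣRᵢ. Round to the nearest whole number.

N ≈ 24,932

Σ MᵢCᵢ = 0·7381 + 7381·5004 + 10904·6863 = 0 + 36934524 + 74834152 = 111768676
Σ Rᵢ = 0 + 1481 + 3002 = 4483
N̂ = 111768676 / 4483 ≈ 24931.7 → 24932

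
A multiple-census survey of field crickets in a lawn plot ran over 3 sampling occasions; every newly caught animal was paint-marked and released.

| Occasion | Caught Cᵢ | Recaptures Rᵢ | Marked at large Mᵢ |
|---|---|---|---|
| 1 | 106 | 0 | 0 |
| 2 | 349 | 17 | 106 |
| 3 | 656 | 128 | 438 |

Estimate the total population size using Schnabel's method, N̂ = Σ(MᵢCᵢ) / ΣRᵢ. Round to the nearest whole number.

Σ MᵢCᵢ = 0·106 + 106·349 + 438·656 = 0 + 36994 + 287328 = 324322
Σ Rᵢ = 0 + 17 + 128 = 145
N̂ = 324322 / 145 ≈ 2236.7 → 2237

N ≈ 2237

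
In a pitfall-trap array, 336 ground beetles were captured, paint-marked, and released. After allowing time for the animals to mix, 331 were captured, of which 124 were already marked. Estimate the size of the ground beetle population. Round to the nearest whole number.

N ≈ 897

If marked individuals mix randomly, R/C ≈ M/N, giving N ≈ M·C/R.
N = (336 × 331) / 124 = 111216 / 124 ≈ 896.9 → 897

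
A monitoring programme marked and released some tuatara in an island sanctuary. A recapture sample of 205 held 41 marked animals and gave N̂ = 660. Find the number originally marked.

From N = M·C/R: M = N·R / C = 660·41 / 205 = 27060 / 205 = 132.

M = 132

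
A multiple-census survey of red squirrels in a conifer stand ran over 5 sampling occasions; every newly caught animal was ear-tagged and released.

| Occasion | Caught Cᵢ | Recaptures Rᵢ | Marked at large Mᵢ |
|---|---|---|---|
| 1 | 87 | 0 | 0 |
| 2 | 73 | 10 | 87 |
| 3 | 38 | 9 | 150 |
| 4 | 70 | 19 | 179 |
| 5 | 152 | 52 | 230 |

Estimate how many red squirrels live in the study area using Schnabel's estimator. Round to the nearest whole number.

Σ MᵢCᵢ = 0·87 + 87·73 + 150·38 + 179·70 + 230·152 = 0 + 6351 + 5700 + 12530 + 34960 = 59541
Σ Rᵢ = 0 + 10 + 9 + 19 + 52 = 90
N̂ = 59541 / 90 ≈ 661.6 → 662

N ≈ 662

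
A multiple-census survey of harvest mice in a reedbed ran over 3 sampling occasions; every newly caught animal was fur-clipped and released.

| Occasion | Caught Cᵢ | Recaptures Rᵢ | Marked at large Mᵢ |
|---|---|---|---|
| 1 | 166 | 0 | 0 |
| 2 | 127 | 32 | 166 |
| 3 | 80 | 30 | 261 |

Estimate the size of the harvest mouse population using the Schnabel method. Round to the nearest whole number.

N ≈ 677

Σ MᵢCᵢ = 0·166 + 166·127 + 261·80 = 0 + 21082 + 20880 = 41962
Σ Rᵢ = 0 + 32 + 30 = 62
N̂ = 41962 / 62 ≈ 676.8 → 677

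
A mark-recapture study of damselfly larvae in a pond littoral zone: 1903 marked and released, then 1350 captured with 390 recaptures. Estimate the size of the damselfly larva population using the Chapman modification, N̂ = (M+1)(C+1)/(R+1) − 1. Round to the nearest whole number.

N̂ = (1903+1)(1350+1)/(390+1) − 1 = 1904·1351/391 − 1
= 2572304/391 − 1 ≈ 6578.8 − 1 ≈ 6577.8 → 6578

N ≈ 6578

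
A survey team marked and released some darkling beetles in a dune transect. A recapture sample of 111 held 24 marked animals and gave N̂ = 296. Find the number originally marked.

M = 64

From N = M·C/R: M = N·R / C = 296·24 / 111 = 7104 / 111 = 64.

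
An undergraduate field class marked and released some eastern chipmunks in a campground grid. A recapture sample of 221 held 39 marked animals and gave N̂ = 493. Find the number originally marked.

From N = M·C/R: M = N·R / C = 493·39 / 221 = 19227 / 221 = 87.

M = 87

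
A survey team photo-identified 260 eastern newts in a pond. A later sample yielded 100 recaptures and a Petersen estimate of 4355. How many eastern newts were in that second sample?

From N = M·C/R: C = N·R / M = 4355·100 / 260 = 435500 / 260 = 1675.

C = 1675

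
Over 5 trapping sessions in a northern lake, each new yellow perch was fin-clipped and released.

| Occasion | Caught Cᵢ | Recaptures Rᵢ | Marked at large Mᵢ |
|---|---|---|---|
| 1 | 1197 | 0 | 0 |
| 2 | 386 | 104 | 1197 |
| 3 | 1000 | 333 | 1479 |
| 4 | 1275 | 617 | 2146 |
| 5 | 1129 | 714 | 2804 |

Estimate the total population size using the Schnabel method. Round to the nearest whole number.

Σ MᵢCᵢ = 0·1197 + 1197·386 + 1479·1000 + 2146·1275 + 2804·1129 = 0 + 462042 + 1479000 + 2736150 + 3165716 = 7842908
Σ Rᵢ = 0 + 104 + 333 + 617 + 714 = 1768
N̂ = 7842908 / 1768 ≈ 4436.0 → 4436

N ≈ 4436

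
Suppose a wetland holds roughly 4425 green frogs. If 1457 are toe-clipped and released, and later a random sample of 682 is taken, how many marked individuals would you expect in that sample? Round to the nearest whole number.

expected recaptures ≈ 225

The marked fraction of the population is 1457/4425, so in a sample of 682 expect C·(M/N) marked.
E[R] = 1457 × 682 / 4425 = 993674 / 4425 ≈ 224.6 → 225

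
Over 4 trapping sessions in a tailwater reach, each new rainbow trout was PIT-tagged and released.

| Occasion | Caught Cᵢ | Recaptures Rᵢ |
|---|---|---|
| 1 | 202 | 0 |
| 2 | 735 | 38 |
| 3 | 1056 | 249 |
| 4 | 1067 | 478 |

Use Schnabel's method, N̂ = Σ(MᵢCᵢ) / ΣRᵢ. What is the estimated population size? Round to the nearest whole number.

N ≈ 3815

Marked at large before each occasion: Mᵢ = Σⱼ<ᵢ (Cⱼ − Rⱼ) → M1=0, M2=202, M3=899, M4=1706
Σ MᵢCᵢ = 0·202 + 202·735 + 899·1056 + 1706·1067 = 0 + 148470 + 949344 + 1820302 = 2918116
Σ Rᵢ = 0 + 38 + 249 + 478 = 765
N̂ = 2918116 / 765 ≈ 3814.5 → 3815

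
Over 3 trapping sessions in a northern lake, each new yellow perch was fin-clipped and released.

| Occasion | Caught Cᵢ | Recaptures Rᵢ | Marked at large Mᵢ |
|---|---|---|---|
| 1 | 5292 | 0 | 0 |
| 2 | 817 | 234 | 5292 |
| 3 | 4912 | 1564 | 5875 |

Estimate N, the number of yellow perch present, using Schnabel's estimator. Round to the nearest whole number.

Σ MᵢCᵢ = 0·5292 + 5292·817 + 5875·4912 = 0 + 4323564 + 28858000 = 33181564
Σ Rᵢ = 0 + 234 + 1564 = 1798
N̂ = 33181564 / 1798 ≈ 18454.7 → 18455

N ≈ 18,455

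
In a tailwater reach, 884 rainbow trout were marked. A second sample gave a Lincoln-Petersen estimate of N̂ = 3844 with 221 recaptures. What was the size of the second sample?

C = 961

From N = M·C/R: C = N·R / M = 3844·221 / 884 = 849524 / 884 = 961.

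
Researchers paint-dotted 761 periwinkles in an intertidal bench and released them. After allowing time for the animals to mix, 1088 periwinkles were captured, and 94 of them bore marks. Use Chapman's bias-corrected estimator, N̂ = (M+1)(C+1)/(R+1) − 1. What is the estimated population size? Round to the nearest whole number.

N ≈ 8734

N̂ = (761+1)(1088+1)/(94+1) − 1 = 762·1089/95 − 1
= 829818/95 − 1 ≈ 8734.9 − 1 ≈ 8733.9 → 8734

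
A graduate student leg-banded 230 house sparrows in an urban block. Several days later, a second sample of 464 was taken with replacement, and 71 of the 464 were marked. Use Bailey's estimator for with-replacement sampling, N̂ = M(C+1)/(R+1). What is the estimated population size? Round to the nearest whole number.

N ≈ 1485

N̂ = 230·(464+1)/(71+1) = 230·465/72 = 106950/72 ≈ 1485.4 → 1485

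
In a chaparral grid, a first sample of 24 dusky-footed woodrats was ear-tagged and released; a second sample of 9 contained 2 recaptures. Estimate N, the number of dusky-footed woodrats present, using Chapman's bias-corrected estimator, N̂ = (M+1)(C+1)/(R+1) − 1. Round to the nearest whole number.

N̂ = (24+1)(9+1)/(2+1) − 1 = 25·10/3 − 1
= 250/3 − 1 ≈ 83.3 − 1 ≈ 82.3 → 82

N ≈ 82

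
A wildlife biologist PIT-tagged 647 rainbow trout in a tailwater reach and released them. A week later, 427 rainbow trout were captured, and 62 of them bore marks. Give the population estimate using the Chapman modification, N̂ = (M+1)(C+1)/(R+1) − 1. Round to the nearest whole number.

N ≈ 4401

N̂ = (647+1)(427+1)/(62+1) − 1 = 648·428/63 − 1
= 277344/63 − 1 ≈ 4402.3 − 1 ≈ 4401.3 → 4401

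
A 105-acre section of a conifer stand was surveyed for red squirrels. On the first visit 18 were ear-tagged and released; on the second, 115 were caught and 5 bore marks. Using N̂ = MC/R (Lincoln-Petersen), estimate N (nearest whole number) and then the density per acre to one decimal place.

density ≈ 3.9 red squirrels per acre

N̂ = 18·115/5 = 2070/5 = 414
Density = N̂ / area = 414 / 105 ≈ 3.94 → 3.9 per acre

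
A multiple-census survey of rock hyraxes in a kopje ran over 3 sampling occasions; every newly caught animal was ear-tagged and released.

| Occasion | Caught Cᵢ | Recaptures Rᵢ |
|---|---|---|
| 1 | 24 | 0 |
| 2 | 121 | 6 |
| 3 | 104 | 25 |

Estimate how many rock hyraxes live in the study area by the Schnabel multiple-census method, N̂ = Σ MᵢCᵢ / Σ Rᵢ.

N = 560

Marked at large before each occasion: Mᵢ = Σⱼ<ᵢ (Cⱼ − Rⱼ) → M1=0, M2=24, M3=139
Σ MᵢCᵢ = 0·24 + 24·121 + 139·104 = 0 + 2904 + 14456 = 17360
Σ Rᵢ = 0 + 6 + 25 = 31
N̂ = 17360 / 31 = 560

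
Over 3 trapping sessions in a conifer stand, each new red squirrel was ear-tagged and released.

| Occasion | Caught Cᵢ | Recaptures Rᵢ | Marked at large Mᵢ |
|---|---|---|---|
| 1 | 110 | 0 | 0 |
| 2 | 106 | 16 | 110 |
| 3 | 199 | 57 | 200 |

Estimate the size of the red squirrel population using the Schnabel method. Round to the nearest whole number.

N ≈ 705

Σ MᵢCᵢ = 0·110 + 110·106 + 200·199 = 0 + 11660 + 39800 = 51460
Σ Rᵢ = 0 + 16 + 57 = 73
N̂ = 51460 / 73 ≈ 704.9 → 705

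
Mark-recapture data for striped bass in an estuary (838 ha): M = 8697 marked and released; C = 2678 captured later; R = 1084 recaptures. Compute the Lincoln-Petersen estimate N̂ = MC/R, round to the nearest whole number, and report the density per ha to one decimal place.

N̂ = 8697·2678/1084 = 23290566/1084 ≈ 21485.8 → 21486
Density = N̂ / area = 21486 / 838 ≈ 25.64 → 25.6 per ha

density ≈ 25.6 striped bass per ha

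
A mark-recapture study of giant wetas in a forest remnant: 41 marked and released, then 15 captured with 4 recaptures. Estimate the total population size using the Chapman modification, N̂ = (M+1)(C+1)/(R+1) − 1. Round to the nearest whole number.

N ≈ 133

N̂ = (41+1)(15+1)/(4+1) − 1 = 42·16/5 − 1
= 672/5 − 1 ≈ 134.4 − 1 ≈ 133.4 → 133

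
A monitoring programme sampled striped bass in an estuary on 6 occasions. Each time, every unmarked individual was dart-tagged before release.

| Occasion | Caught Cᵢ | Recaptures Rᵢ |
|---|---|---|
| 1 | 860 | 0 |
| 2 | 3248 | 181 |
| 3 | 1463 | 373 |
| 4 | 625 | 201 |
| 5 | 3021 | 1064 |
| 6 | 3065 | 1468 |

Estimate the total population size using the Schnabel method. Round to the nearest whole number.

N ≈ 15,451

Marked at large before each occasion: Mᵢ = Σⱼ<ᵢ (Cⱼ − Rⱼ) → M1=0, M2=860, M3=3927, M4=5017, M5=5441, M6=7398
Σ MᵢCᵢ = 0·860 + 860·3248 + 3927·1463 + 5017·625 + 5441·3021 + 7398·3065 = 0 + 2793280 + 5745201 + 3135625 + 16437261 + 22674870 = 50786237
Σ Rᵢ = 0 + 181 + 373 + 201 + 1064 + 1468 = 3287
N̂ = 50786237 / 3287 ≈ 15450.6 → 15451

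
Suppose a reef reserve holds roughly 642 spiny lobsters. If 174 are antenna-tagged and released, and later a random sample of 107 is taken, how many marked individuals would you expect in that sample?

expected recaptures = 29

The marked fraction of the population is 174/642, so in a sample of 107 expect C·(M/N) marked.
E[R] = 174 × 107 / 642 = 18618 / 642 = 29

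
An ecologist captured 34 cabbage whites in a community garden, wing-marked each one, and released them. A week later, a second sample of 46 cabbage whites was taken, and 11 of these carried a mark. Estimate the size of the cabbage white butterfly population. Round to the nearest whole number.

N ≈ 142

Lincoln-Petersen assumes M/N = R/C, so N = M·C / R.
N = (34 × 46) / 11 = 1564 / 11 ≈ 142.2 → 142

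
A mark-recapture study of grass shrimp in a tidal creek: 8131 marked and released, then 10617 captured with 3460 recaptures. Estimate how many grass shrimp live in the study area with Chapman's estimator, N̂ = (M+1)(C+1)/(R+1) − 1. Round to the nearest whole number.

N̂ = (8131+1)(10617+1)/(3460+1) − 1 = 8132·10618/3461 − 1
= 86345576/3461 − 1 ≈ 24948.2 − 1 ≈ 24947.2 → 24947

N ≈ 24,947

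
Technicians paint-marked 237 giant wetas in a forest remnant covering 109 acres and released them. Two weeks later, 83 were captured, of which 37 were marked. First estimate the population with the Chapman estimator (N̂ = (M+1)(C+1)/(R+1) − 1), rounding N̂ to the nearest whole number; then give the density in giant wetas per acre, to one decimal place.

density ≈ 4.8 giant wetas per acre

N̂ = 238·84/38 − 1 = 19992/38 − 1 ≈ 525.1 → 525
Density = N̂ / area = 525 / 109 ≈ 4.82 → 4.8 per acre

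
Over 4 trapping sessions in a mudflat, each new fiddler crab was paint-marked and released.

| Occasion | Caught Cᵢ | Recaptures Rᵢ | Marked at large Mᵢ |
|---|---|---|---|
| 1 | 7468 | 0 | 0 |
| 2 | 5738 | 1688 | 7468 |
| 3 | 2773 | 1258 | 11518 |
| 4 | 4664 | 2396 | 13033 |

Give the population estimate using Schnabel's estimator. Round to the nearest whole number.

N ≈ 25,379

Σ MᵢCᵢ = 0·7468 + 7468·5738 + 11518·2773 + 13033·4664 = 0 + 42851384 + 31939414 + 60785912 = 135576710
Σ Rᵢ = 0 + 1688 + 1258 + 2396 = 5342
N̂ = 135576710 / 5342 ≈ 25379.4 → 25379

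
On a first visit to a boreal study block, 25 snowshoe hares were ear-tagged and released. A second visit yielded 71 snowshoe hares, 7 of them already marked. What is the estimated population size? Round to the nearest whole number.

N ≈ 254

N = (25 × 71) / 7 = 1775 / 7 ≈ 253.6 → 254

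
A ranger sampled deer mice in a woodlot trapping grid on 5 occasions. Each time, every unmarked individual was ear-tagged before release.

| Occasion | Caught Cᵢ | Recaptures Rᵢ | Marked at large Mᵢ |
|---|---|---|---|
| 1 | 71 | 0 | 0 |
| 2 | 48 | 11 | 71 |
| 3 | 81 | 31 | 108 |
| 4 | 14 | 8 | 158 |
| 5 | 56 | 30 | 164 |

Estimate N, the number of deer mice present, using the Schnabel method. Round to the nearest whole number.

Σ MᵢCᵢ = 0·71 + 71·48 + 108·81 + 158·14 + 164·56 = 0 + 3408 + 8748 + 2212 + 9184 = 23552
Σ Rᵢ = 0 + 11 + 31 + 8 + 30 = 80
N̂ = 23552 / 80 ≈ 294.4 → 294

N ≈ 294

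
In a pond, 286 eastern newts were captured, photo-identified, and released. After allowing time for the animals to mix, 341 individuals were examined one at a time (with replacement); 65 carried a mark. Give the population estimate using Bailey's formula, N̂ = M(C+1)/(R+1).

N̂ = 286·(341+1)/(65+1) = 286·342/66 = 97812/66 = 1482

N = 1482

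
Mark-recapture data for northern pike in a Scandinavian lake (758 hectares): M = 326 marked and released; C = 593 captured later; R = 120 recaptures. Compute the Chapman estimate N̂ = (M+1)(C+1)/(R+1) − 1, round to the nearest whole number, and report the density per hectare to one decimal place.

N̂ = 327·594/121 − 1 = 194238/121 − 1 ≈ 1604.3 → 1604
Density = N̂ / area = 1604 / 758 ≈ 2.12 → 2.1 per hectare

density ≈ 2.1 northern pike per hectare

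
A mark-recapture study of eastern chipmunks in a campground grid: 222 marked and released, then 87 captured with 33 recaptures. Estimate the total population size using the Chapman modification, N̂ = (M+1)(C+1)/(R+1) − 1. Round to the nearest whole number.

N̂ = (222+1)(87+1)/(33+1) − 1 = 223·88/34 − 1
= 19624/34 − 1 ≈ 577.2 − 1 ≈ 576.2 → 576

N ≈ 576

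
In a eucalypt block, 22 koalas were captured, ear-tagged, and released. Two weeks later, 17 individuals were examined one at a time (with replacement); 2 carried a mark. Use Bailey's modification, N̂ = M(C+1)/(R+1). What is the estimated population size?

N = 132

N̂ = 22·(17+1)/(2+1) = 22·18/3 = 396/3 = 132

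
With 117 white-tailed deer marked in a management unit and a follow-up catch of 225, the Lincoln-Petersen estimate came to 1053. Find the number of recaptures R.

R = 25

From N = M·C/R: R = M·C / N = 117·225 / 1053 = 26325 / 1053 = 25.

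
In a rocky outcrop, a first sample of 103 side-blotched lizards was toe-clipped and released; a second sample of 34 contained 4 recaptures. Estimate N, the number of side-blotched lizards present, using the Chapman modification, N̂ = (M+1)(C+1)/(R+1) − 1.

N̂ = (103+1)(34+1)/(4+1) − 1 = 104·35/5 − 1
= 3640/5 − 1 = 728 − 1 = 727

N = 727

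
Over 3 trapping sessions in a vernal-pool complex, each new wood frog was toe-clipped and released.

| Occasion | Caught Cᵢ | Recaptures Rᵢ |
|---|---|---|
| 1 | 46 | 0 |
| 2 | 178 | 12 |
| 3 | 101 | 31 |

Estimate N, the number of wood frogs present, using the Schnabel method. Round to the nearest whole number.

N ≈ 688

Marked at large before each occasion: Mᵢ = Σⱼ<ᵢ (Cⱼ − Rⱼ) → M1=0, M2=46, M3=212
Σ MᵢCᵢ = 0·46 + 46·178 + 212·101 = 0 + 8188 + 21412 = 29600
Σ Rᵢ = 0 + 12 + 31 = 43
N̂ = 29600 / 43 ≈ 688.4 → 688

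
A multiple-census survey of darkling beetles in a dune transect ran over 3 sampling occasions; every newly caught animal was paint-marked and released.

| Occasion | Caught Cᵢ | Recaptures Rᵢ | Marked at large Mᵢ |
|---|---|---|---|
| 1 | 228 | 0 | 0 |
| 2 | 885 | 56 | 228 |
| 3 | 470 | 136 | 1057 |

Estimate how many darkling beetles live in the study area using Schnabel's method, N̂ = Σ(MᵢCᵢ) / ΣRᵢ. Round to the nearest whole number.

N ≈ 3638

Σ MᵢCᵢ = 0·228 + 228·885 + 1057·470 = 0 + 201780 + 496790 = 698570
Σ Rᵢ = 0 + 56 + 136 = 192
N̂ = 698570 / 192 ≈ 3638.4 → 3638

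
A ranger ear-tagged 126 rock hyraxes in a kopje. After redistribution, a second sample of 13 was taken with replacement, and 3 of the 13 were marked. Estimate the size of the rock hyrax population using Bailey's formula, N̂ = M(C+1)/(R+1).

N = 441

N̂ = 126·(13+1)/(3+1) = 126·14/4 = 1764/4 = 441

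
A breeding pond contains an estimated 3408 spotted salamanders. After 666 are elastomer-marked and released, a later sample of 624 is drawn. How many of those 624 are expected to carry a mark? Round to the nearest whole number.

The marked fraction of the population is 666/3408, so in a sample of 624 expect C·(M/N) marked.
E[R] = 666 × 624 / 3408 = 415584 / 3408 ≈ 121.9 → 122

expected recaptures ≈ 122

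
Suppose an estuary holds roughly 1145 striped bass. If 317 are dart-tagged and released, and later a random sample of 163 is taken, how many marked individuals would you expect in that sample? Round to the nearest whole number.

Expected recaptures E[R] = M·C / N.
E[R] = 317 × 163 / 1145 = 51671 / 1145 ≈ 45.1 → 45

expected recaptures ≈ 45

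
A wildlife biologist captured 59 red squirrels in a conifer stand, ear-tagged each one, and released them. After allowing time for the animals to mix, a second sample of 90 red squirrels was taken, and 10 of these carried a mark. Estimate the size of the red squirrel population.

N = 531

The marked fraction in the recapture sample should equal the marked fraction in the population: 10/90 = 59/N.
N = (59 × 90) / 10 = 5310 / 10 = 531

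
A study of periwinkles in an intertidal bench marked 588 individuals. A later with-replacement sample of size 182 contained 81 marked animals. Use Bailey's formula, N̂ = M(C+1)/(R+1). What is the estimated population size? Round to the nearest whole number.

N̂ = 588·(182+1)/(81+1) = 588·183/82 = 107604/82 ≈ 1312.2 → 1312

N ≈ 1312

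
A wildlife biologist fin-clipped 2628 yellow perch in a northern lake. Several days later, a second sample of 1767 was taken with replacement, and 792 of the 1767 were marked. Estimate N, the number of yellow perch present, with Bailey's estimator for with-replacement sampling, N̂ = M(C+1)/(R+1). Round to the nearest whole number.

N ≈ 5859

N̂ = 2628·(1767+1)/(792+1) = 2628·1768/793 = 4646304/793 ≈ 5859.1 → 5859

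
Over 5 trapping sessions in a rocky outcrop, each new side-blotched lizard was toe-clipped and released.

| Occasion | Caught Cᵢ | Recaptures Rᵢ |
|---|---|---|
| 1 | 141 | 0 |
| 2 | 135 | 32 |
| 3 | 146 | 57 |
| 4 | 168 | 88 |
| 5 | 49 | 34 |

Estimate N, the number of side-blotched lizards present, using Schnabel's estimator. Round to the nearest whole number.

Marked at large before each occasion: Mᵢ = Σⱼ<ᵢ (Cⱼ − Rⱼ) → M1=0, M2=141, M3=244, M4=333, M5=413
Σ MᵢCᵢ = 0·141 + 141·135 + 244·146 + 333·168 + 413·49 = 0 + 19035 + 35624 + 55944 + 20237 = 130840
Σ Rᵢ = 0 + 32 + 57 + 88 + 34 = 211
N̂ = 130840 / 211 ≈ 620.1 → 620

N ≈ 620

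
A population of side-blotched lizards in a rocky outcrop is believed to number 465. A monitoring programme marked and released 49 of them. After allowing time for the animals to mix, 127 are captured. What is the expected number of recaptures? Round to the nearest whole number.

expected recaptures ≈ 13

Expected recaptures E[R] = M·C / N.
E[R] = 49 × 127 / 465 = 6223 / 465 ≈ 13.4 → 13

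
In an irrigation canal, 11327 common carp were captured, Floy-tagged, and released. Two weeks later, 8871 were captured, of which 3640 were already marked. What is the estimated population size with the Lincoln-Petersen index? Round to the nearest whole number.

N ≈ 27,605

If marked individuals mix randomly, R/C ≈ M/N, giving N ≈ M·C/R.
N = (11327 × 8871) / 3640 = 100481817 / 3640 ≈ 27604.9 → 27605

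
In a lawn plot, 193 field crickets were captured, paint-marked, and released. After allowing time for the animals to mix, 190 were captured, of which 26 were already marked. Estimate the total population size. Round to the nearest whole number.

N ≈ 1410

If marked individuals mix randomly, R/C ≈ M/N, giving N ≈ M·C/R.
N = (193 × 190) / 26 = 36670 / 26 ≈ 1410.4 → 1410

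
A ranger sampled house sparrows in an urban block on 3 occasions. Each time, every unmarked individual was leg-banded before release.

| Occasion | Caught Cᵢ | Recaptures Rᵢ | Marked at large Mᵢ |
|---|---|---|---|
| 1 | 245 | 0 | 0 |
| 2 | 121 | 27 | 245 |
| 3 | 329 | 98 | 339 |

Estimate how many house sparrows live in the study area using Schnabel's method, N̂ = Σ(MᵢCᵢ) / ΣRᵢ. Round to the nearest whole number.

N ≈ 1129

Σ MᵢCᵢ = 0·245 + 245·121 + 339·329 = 0 + 29645 + 111531 = 141176
Σ Rᵢ = 0 + 27 + 98 = 125
N̂ = 141176 / 125 ≈ 1129.4 → 1129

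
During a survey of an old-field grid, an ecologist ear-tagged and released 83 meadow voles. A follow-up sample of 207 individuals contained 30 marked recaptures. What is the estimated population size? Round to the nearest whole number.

N ≈ 573

The marked fraction in the recapture sample should equal the marked fraction in the population: 30/207 = 83/N.
N = (83 × 207) / 30 = 17181 / 30 ≈ 572.7 → 573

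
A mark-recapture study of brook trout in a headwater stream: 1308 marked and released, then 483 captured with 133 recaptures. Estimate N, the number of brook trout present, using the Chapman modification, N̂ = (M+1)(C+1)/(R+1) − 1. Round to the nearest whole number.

N ≈ 4727

N̂ = (1308+1)(483+1)/(133+1) − 1 = 1309·484/134 − 1
= 633556/134 − 1 ≈ 4728.0 − 1 ≈ 4727.0 → 4727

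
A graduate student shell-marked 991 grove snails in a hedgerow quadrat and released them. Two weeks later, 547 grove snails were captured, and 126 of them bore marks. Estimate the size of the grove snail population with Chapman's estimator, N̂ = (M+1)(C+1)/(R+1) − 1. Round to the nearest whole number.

N̂ = (991+1)(547+1)/(126+1) − 1 = 992·548/127 − 1
= 543616/127 − 1 ≈ 4280.4 − 1 ≈ 4279.4 → 4279

N ≈ 4279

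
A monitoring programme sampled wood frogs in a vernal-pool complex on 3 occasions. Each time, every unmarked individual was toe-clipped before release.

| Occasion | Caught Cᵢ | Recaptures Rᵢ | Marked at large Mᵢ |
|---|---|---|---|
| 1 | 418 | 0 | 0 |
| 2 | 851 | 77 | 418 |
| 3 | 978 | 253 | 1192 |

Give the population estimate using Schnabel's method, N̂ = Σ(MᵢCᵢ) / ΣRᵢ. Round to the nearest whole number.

N ≈ 4611

Σ MᵢCᵢ = 0·418 + 418·851 + 1192·978 = 0 + 355718 + 1165776 = 1521494
Σ Rᵢ = 0 + 77 + 253 = 330
N̂ = 1521494 / 330 ≈ 4610.6 → 4611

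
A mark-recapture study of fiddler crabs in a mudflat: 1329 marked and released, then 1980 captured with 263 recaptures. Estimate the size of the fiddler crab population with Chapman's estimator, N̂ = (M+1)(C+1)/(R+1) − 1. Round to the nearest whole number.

N̂ = (1329+1)(1980+1)/(263+1) − 1 = 1330·1981/264 − 1
= 2634730/264 − 1 ≈ 9980.0 − 1 ≈ 9979.0 → 9979

N ≈ 9979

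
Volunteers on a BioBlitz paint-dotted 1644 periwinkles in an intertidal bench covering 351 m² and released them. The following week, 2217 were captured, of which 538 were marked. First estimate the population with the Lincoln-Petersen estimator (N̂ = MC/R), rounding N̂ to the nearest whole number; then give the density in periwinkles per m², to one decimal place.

density ≈ 19.3 periwinkles per m²

N̂ = 1644·2217/538 = 3644748/538 ≈ 6774.6 → 6775
Density = N̂ / area = 6775 / 351 ≈ 19.30 → 19.3 per m²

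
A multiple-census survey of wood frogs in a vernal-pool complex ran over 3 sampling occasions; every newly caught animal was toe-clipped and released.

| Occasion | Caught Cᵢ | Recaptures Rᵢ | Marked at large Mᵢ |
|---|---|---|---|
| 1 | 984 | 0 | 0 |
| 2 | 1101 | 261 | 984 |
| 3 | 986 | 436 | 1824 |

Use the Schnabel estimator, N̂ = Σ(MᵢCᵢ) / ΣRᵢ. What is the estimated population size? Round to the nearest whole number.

Σ MᵢCᵢ = 0·984 + 984·1101 + 1824·986 = 0 + 1083384 + 1798464 = 2881848
Σ Rᵢ = 0 + 261 + 436 = 697
N̂ = 2881848 / 697 ≈ 4134.6 → 4135

N ≈ 4135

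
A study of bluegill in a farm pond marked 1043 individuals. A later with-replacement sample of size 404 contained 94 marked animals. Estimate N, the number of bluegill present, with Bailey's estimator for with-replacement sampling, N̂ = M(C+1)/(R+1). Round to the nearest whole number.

N̂ = 1043·(404+1)/(94+1) = 1043·405/95 = 422415/95 ≈ 4446.47 → 4446

N ≈ 4446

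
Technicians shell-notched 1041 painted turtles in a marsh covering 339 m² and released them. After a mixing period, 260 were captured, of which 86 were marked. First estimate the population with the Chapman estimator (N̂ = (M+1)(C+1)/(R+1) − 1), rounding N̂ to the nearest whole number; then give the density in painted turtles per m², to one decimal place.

density ≈ 9.2 painted turtles per m²

N̂ = 1042·261/87 − 1 = 271962/87 − 1 = 3125
Density = N̂ / area = 3125 / 339 ≈ 9.22 → 9.2 per m²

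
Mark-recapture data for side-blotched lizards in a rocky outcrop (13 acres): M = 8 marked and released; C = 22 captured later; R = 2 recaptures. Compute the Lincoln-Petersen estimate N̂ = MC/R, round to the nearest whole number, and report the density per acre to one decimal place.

density ≈ 6.8 side-blotched lizards per acre

N̂ = 8·22/2 = 176/2 = 88
Density = N̂ / area = 88 / 13 ≈ 6.77 → 6.8 per acre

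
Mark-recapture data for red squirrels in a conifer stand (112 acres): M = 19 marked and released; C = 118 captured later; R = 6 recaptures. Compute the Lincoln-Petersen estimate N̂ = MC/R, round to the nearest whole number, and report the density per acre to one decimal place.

N̂ = 19·118/6 = 2242/6 ≈ 373.7 → 374
Density = N̂ / area = 374 / 112 ≈ 3.34 → 3.3 per acre

density ≈ 3.3 red squirrels per acre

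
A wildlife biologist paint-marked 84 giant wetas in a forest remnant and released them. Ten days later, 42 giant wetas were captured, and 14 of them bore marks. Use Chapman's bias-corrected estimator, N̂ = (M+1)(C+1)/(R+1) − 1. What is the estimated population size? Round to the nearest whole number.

N̂ = (84+1)(42+1)/(14+1) − 1 = 85·43/15 − 1
= 3655/15 − 1 ≈ 243.7 − 1 ≈ 242.7 → 243

N ≈ 243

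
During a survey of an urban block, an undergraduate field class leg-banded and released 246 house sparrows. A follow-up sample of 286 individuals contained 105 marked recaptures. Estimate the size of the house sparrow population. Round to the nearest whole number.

N = (246 × 286) / 105 = 70356 / 105 ≈ 670.1 → 670

N ≈ 670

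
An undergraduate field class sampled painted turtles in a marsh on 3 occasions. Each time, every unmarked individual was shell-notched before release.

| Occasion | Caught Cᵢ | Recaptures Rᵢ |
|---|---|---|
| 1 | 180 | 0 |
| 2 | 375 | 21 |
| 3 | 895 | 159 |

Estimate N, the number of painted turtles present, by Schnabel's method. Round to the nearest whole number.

Marked at large before each occasion: Mᵢ = Σⱼ<ᵢ (Cⱼ − Rⱼ) → M1=0, M2=180, M3=534
Σ MᵢCᵢ = 0·180 + 180·375 + 534·895 = 0 + 67500 + 477930 = 545430
Σ Rᵢ = 0 + 21 + 159 = 180
N̂ = 545430 / 180 ≈ 3030.2 → 3030

N ≈ 3030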